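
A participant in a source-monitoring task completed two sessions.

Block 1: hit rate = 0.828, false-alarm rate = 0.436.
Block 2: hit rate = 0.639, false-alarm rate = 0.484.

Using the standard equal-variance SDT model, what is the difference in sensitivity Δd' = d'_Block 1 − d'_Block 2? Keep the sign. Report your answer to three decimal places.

Block 1: z(0.828) = 0.9463, z(0.436) = -0.1611, d' = 1.1074
Block 2: z(0.639) = 0.3558, z(0.484) = -0.0401, d' = 0.3959
Δd' = d'_Block 1 − d'_Block 2 = 1.1074 − 0.3959 = 0.7115
Block 1 has the higher sensitivity.

Δd' = 0.712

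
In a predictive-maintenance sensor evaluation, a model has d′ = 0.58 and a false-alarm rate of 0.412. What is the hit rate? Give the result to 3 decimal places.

z(false-alarm rate) = z(0.412) = -0.2224
z(H) = z(FA) + d' = -0.2224 + 0.58 = 0.3576
hit rate = Φ(0.3576) = 0.6397

hit rate = 0.640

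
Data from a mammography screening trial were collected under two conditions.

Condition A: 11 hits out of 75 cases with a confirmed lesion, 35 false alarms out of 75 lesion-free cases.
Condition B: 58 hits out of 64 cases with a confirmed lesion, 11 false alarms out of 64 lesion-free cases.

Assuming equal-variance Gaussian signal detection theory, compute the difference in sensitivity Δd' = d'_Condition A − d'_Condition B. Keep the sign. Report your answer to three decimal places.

Δd' = -3.232

Condition A: z(0.1467) = -1.0507, z(0.4667) = -0.0836, d' = -0.9671
Condition B: z(0.9062) = 1.3177, z(0.1719) = -0.9467, d' = 2.2644
Δd' = d'_Condition A − d'_Condition B = -0.9671 − 2.2644 = -3.2315
Condition B has the higher sensitivity.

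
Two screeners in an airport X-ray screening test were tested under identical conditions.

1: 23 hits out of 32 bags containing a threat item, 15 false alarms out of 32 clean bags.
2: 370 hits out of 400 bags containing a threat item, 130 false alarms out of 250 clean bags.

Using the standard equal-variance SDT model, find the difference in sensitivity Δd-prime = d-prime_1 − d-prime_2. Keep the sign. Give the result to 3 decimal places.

1: z(0.7188) = 0.5793, z(0.4688) = -0.0783, d' = 0.6576
2: z(0.9250) = 1.4395, z(0.5200) = 0.0502, d' = 1.3893
Δd' = d'_1 − d'_2 = 0.6576 − 1.3893 = -0.7317
2 has the higher sensitivity.

Δd-prime = -0.732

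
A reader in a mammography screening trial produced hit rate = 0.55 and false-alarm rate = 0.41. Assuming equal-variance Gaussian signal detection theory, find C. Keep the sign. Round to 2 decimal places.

C = 0.05

Φ⁻¹(0.55) = 0.1257, Φ⁻¹(0.41) = -0.2275
c = −½·[z(H) + z(FA)] = −0.5 × (0.1257 + (-0.2275)) = 0.0509
c > 0: the reader has a conservative response bias.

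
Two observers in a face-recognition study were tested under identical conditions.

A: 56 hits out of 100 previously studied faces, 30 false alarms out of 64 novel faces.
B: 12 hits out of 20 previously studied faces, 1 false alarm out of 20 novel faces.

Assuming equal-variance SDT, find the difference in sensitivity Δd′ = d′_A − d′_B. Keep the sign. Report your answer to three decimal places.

Δd′ = -1.669

A: z(0.5600) = 0.1510, z(0.4688) = -0.0783, d' = 0.2293
B: z(0.6000) = 0.2533, z(0.0500) = -1.6449, d' = 1.8982
Δd' = d'_A − d'_B = 0.2293 − 1.8982 = -1.6689
B has the higher sensitivity.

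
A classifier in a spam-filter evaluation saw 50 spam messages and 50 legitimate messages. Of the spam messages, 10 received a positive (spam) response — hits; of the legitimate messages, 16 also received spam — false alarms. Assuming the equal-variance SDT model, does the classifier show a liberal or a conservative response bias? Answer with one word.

conservative

z(H) = -0.842, z(FA) = -0.468
c = −½·(z(H) + z(FA)) = 0.655
c > 0 → conservative criterion (biased toward responding “no”).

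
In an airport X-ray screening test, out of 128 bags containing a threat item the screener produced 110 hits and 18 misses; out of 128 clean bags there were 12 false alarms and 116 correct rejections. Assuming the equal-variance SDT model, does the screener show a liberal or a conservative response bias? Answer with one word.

z(H) = 1.078, z(FA) = -1.318
c = −½·(z(H) + z(FA)) = 0.120
c > 0 → conservative criterion (biased toward responding “no”).

conservative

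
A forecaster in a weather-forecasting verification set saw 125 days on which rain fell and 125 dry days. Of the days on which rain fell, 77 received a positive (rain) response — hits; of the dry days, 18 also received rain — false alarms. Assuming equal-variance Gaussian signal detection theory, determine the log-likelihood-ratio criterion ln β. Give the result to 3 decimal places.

ln β = 0.521

H = 77/125 = 0.6160
FA = 18/125 = 0.1440
z(H) = 0.2950
z(FA) = -1.0625
ln β = −½·[z(H)² − z(FA)²] = −0.5 × (0.0870 − 1.1289) = 0.52095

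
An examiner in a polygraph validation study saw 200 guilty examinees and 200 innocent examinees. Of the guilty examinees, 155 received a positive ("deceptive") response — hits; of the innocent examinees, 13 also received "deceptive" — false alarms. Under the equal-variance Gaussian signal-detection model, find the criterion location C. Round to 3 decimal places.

H = 155/200 = 0.7750
FA = 13/200 = 0.0650
Φ⁻¹(H) = Φ⁻¹(0.7750) = 0.7554
Φ⁻¹(FA) = Φ⁻¹(0.0650) = -1.5141
c = −½·[z(H) + z(FA)] = −0.5 × (0.7554 + (-1.5141)) = 0.37935

C = 0.379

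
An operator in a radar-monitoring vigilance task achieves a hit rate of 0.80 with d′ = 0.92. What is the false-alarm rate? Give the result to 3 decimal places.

false-alarm rate = 0.469

z(hit rate) = z(0.80) = 0.8416
z(FA) = z(H) − d' = 0.8416 − 0.92 = -0.0784
false-alarm rate = Φ(-0.0784) = 0.4688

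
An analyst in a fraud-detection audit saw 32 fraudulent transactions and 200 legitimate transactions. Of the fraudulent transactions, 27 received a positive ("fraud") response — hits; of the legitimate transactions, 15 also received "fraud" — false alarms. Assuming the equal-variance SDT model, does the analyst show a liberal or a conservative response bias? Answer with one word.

z(H) = 1.010, z(FA) = -1.440
c = −½·(z(H) + z(FA)) = 0.215
c > 0 → conservative criterion (biased toward responding “no”).

conservative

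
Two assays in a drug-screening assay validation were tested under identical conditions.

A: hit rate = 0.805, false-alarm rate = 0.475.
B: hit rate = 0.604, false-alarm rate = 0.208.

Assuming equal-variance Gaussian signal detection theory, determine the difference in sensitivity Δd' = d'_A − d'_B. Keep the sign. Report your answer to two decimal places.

A: z(0.805) = 0.860, z(0.475) = -0.063, d' = 0.923
B: z(0.604) = 0.264, z(0.208) = -0.813, d' = 1.077
Δd' = d'_A − d'_B = 0.923 − 1.077 = -0.154
B has the higher sensitivity.

Δd' = -0.15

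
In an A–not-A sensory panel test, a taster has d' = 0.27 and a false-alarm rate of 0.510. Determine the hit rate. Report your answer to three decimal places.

hit rate = 0.616

z(false-alarm rate) = z(0.510) = 0.0251
z(H) = z(FA) + d' = 0.0251 + 0.27 = 0.2951
hit rate = Φ(0.2951) = 0.6160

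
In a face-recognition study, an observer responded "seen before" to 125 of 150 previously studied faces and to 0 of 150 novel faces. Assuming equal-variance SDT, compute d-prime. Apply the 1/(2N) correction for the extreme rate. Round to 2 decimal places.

The false-alarm rate is 0/150 = 0, so apply the 1/(2N) correction: FA → 1/(2·150) = 0.00333.
z(H) = z(0.83333) = 0.967
z(FA) = z(0.00333) = -2.713
d' = 0.967 − (-2.713) = 3.680

d-prime = 3.68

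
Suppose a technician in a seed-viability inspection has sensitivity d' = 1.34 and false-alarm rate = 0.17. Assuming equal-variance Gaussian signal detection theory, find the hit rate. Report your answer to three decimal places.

z(false-alarm rate) = z(0.17) = -0.9542
z(H) = z(FA) + d' = -0.9542 + 1.34 = 0.3858
hit rate = Φ(0.3858) = 0.6502

hit rate = 0.650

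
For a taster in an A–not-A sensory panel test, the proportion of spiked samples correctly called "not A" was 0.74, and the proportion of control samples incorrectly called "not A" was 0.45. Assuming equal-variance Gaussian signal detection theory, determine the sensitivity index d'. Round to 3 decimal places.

d' = 0.769

Φ⁻¹(H) = 0.6433
Φ⁻¹(FA) = -0.1257
d' = z(H) − z(FA) = 0.6433 − (-0.1257) = 0.7690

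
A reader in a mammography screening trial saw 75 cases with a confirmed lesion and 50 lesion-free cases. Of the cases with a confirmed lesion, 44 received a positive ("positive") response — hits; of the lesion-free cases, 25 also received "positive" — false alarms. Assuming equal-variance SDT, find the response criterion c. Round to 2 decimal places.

c = -0.11

H = 44/75 = 0.5867
FA = 25/50 = 0.5000
Φ⁻¹(H) = Φ⁻¹(0.5867) = 0.2191
Φ⁻¹(FA) = Φ⁻¹(0.5000) = 0.0000
c = −½·[z(H) + z(FA)] = −0.5 × (0.2191 + 0.0000) = -0.10955
c < 0: the reader has a liberal response bias.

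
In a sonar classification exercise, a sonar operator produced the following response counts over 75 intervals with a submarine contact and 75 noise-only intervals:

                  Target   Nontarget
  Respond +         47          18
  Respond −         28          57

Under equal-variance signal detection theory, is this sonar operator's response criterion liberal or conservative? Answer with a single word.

z(H) = 0.323, z(FA) = -0.706
c = −½·(z(H) + z(FA)) = 0.1915
c > 0 → conservative criterion (biased toward responding “no”).

conservative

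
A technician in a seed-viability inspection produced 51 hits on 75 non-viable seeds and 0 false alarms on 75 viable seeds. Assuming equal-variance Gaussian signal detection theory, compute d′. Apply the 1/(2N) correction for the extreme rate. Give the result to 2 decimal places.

d′ = 2.94

The false-alarm rate is 0/75 = 0, so apply the 1/(2N) correction: FA → 1/(2·75) = 0.00667.
z(H) = z(0.68000) = 0.468
z(FA) = z(0.00667) = -2.475
d' = 0.468 − (-2.475) = 2.943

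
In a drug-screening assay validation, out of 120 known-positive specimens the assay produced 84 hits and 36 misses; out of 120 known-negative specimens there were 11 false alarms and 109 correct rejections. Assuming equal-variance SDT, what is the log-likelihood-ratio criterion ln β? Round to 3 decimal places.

H = 84/120 = 0.7000
FA = 11/120 = 0.0917
z(0.7000) = 0.5244, z(0.0917) = -1.3304
ln β = −½·[z(H)² − z(FA)²] = −0.5 × (0.2750 − 1.7700) = 0.7475

ln β = 0.748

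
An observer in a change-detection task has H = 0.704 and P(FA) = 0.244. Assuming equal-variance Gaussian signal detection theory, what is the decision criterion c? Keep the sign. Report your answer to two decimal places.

z(H) = 0.5359
z(FA) = -0.6935
c = −½·[z(H) + z(FA)] = −0.5 × (0.5359 + (-0.6935)) = 0.0788

c = 0.08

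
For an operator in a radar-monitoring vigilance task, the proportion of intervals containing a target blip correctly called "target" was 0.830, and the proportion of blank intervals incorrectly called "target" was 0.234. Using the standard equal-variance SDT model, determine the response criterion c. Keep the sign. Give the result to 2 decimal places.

z(H) = 0.954
z(FA) = -0.726
c = −½·[z(H) + z(FA)] = −0.5 × (0.954 + (-0.726)) = -0.114

c = -0.11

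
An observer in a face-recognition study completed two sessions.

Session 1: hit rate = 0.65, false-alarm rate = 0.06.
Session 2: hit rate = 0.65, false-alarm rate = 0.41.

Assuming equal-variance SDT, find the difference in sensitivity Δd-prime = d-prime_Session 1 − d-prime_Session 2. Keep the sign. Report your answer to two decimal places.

Session 1: z(0.65) = 0.385, z(0.06) = -1.555, d' = 1.940
Session 2: z(0.65) = 0.385, z(0.41) = -0.228, d' = 0.613
Δd' = d'_Session 1 − d'_Session 2 = 1.940 − 0.613 = 1.327
Session 1 has the higher sensitivity.

Δd-prime = 1.33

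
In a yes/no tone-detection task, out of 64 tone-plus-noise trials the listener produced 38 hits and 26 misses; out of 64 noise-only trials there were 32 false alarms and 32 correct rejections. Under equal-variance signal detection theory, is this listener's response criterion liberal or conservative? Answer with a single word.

z(H) = 0.237, z(FA) = 0.000
c = −½·(z(H) + z(FA)) = -0.1185
c < 0 → liberal criterion (biased toward responding “yes”).

liberal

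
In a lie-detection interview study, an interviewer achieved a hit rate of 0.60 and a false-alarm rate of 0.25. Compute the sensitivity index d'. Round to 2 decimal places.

d' = 0.93

Φ⁻¹(H) = Φ⁻¹(0.60) = 0.253
Φ⁻¹(FA) = Φ⁻¹(0.25) = -0.674
d' = z(H) − z(FA) = 0.253 − (-0.674) = 0.927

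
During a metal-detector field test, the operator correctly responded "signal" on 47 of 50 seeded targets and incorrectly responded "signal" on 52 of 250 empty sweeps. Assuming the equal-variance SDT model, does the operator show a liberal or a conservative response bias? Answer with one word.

z(H) = 1.555, z(FA) = -0.813
c = −½·(z(H) + z(FA)) = -0.371
c < 0 → liberal criterion (biased toward responding “yes”).

liberal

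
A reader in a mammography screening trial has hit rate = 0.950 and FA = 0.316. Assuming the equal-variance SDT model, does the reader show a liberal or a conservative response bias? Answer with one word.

liberal

z(H) = 1.645, z(FA) = -0.479
c = −½·(z(H) + z(FA)) = -0.583
c < 0 → liberal criterion (biased toward responding “yes”).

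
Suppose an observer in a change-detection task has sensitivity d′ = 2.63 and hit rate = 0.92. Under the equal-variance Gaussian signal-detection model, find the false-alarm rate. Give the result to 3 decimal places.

false-alarm rate = 0.110

z(hit rate) = z(0.92) = 1.4051
z(FA) = z(H) − d' = 1.4051 − 2.63 = -1.2249
false-alarm rate = Φ(-1.2249) = 0.1103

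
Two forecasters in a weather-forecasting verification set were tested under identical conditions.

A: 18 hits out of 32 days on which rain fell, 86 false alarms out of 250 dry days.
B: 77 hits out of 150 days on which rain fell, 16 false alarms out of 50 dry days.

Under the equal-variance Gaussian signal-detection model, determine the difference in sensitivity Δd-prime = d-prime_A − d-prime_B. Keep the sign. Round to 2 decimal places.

Δd-prime = 0.06

A: z(0.5625) = 0.157, z(0.3440) = -0.402, d' = 0.559
B: z(0.5133) = 0.033, z(0.3200) = -0.468, d' = 0.501
Δd' = d'_A − d'_B = 0.559 − 0.501 = 0.058
A has the higher sensitivity.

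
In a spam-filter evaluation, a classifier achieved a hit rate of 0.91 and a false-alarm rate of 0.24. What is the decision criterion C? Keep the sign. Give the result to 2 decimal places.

z(H) = z(0.91) = 1.3408
z(FA) = z(0.24) = -0.7063
c = −½·[z(H) + z(FA)] = −0.5 × (1.3408 + (-0.7063)) = -0.31725

C = -0.32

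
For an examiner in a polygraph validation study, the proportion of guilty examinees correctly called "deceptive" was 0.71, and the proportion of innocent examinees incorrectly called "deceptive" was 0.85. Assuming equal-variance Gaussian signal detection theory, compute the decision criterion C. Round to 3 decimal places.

C = -0.795

z(H) = 0.5534
z(FA) = 1.0364
c = −½·[z(H) + z(FA)] = −0.5 × (0.5534 + 1.0364) = -0.7949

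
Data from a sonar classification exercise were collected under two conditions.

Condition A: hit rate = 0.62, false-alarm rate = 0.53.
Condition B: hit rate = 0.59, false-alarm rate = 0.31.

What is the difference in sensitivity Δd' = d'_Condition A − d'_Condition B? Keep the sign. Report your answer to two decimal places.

Δd' = -0.49

Condition A: z(0.62) = 0.305, z(0.53) = 0.075, d' = 0.230
Condition B: z(0.59) = 0.228, z(0.31) = -0.496, d' = 0.724
Δd' = d'_Condition A − d'_Condition B = 0.230 − 0.724 = -0.494
Condition B has the higher sensitivity.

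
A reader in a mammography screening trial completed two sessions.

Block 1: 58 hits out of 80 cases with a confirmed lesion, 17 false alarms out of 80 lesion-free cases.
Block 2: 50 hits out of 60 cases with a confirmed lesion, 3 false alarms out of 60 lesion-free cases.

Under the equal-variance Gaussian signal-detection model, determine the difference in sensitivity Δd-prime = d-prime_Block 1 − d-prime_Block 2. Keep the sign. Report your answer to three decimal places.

Block 1: z(0.7250) = 0.5978, z(0.2125) = -0.7978, d' = 1.3956
Block 2: z(0.8333) = 0.9673, z(0.0500) = -1.6449, d' = 2.6122
Δd' = d'_Block 1 − d'_Block 2 = 1.3956 − 2.6122 = -1.2166
Block 2 has the higher sensitivity.

Δd-prime = -1.217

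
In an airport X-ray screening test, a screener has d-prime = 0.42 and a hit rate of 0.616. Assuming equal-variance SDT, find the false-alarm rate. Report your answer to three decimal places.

z(hit rate) = z(0.616) = 0.2950
z(FA) = z(H) − d' = 0.2950 − 0.42 = -0.1250
false-alarm rate = Φ(-0.1250) = 0.4503

false-alarm rate = 0.450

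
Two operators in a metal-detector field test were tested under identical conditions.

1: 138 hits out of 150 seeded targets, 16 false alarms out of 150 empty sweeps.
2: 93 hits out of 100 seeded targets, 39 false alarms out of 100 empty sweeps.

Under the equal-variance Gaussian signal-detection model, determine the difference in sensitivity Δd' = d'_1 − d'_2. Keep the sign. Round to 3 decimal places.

1: z(0.9200) = 1.4051, z(0.1067) = -1.2443, d' = 2.6494
2: z(0.9300) = 1.4758, z(0.3900) = -0.2793, d' = 1.7551
Δd' = d'_1 − d'_2 = 2.6494 − 1.7551 = 0.8943
1 has the higher sensitivity.

Δd' = 0.894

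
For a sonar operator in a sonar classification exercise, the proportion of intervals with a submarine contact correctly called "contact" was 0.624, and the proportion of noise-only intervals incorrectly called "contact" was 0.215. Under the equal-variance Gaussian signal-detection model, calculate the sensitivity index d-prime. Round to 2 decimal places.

d-prime = 1.11

Φ⁻¹(H) = Φ⁻¹(0.624) = 0.316
Φ⁻¹(FA) = Φ⁻¹(0.215) = -0.789
d' = z(H) − z(FA) = 0.316 − (-0.789) = 1.105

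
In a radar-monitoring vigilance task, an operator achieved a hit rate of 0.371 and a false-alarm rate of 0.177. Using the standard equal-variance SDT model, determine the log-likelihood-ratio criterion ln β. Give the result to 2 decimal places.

ln β = 0.38

z(0.371) = -0.329, z(0.177) = -0.927
ln β = −½·[z(H)² − z(FA)²] = −0.5 × (0.108 − 0.859) = 0.3755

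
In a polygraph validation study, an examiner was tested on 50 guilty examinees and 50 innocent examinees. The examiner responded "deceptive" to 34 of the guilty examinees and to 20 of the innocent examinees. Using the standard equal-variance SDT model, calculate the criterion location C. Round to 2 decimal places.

H = 34/50 = 0.6800
FA = 20/50 = 0.4000
z(0.6800) = 0.4677, z(0.4000) = -0.2533
c = −½·[z(H) + z(FA)] = −0.5 × (0.4677 + (-0.2533)) = -0.1072
c < 0: the examiner has a liberal response bias.

C = -0.11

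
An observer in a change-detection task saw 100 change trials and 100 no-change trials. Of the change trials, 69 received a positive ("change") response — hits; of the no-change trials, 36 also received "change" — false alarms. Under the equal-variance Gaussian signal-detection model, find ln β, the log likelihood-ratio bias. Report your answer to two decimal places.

ln β = -0.06

H = 69/100 = 0.6900
FA = 36/100 = 0.3600
z(H) = 0.496
z(FA) = -0.358
ln β = −½·[z(H)² − z(FA)²] = −0.5 × (0.246 − 0.128) = -0.059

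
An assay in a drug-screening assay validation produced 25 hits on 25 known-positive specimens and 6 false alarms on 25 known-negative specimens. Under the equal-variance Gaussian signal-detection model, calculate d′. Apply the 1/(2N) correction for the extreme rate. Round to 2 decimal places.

The hit rate is 25/25 = 1, so apply the 1/(2N) correction: H → 1 − 1/(2·25) = 0.98000.
z(H) = z(0.98000) = 2.054
z(FA) = z(0.24000) = -0.706
d' = 2.054 − (-0.706) = 2.760

d′ = 2.76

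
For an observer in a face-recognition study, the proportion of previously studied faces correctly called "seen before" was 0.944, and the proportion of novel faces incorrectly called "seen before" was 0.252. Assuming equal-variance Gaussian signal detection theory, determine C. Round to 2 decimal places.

Φ⁻¹(H) = 1.589
Φ⁻¹(FA) = -0.668
c = −½·[z(H) + z(FA)] = −0.5 × (1.589 + (-0.668)) = -0.4605
c < 0: the observer has a liberal response bias.

C = -0.46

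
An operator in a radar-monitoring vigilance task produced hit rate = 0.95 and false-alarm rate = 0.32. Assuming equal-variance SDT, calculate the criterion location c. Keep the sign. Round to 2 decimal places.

z(H) = 1.6449
z(FA) = -0.4677
c = −½·[z(H) + z(FA)] = −0.5 × (1.6449 + (-0.4677)) = -0.5886
c < 0: the operator has a liberal response bias.

c = -0.59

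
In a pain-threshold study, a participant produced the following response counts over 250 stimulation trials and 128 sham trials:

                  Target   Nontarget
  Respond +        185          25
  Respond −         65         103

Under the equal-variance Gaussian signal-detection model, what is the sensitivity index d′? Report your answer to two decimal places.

d′ = 1.50

H = 185/250 = 0.7400
FA = 25/128 = 0.1953
Φ⁻¹(H) = 0.643
Φ⁻¹(FA) = -0.859
d' = z(H) − z(FA) = 0.643 − (-0.859) = 1.502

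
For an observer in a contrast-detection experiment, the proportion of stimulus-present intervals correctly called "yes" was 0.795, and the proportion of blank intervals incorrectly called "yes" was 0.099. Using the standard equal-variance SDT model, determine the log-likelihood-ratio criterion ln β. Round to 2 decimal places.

z(0.795) = 0.824, z(0.099) = -1.287
ln β = −½·[z(H)² − z(FA)²] = −0.5 × (0.679 − 1.656) = 0.4885

ln β = 0.49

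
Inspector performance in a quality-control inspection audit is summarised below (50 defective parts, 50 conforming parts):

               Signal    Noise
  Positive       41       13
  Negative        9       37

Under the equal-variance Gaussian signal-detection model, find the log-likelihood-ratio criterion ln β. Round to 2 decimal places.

ln β = -0.21

H = 41/50 = 0.8200
FA = 13/50 = 0.2600
z(H) = z(0.8200) = 0.915
z(FA) = z(0.2600) = -0.643
ln β = −½·[z(H)² − z(FA)²] = −0.5 × (0.837 − 0.413) = -0.212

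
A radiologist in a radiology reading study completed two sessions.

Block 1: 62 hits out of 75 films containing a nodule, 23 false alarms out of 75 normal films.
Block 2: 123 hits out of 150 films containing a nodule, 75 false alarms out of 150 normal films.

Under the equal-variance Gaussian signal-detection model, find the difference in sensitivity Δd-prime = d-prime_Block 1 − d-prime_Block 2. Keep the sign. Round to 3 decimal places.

Block 1: z(0.8267) = 0.9412, z(0.3067) = -0.5052, d' = 1.4464
Block 2: z(0.8200) = 0.9154, z(0.5000) = 0.0000, d' = 0.9154
Δd' = d'_Block 1 − d'_Block 2 = 1.4464 − 0.9154 = 0.5310
Block 1 has the higher sensitivity.

Δd-prime = 0.531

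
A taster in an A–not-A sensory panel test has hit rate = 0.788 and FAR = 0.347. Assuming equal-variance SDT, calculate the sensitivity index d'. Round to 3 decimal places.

d' = 1.193

Φ⁻¹(H) = Φ⁻¹(0.788) = 0.7995
Φ⁻¹(FA) = Φ⁻¹(0.347) = -0.3934
d' = z(H) − z(FA) = 0.7995 − (-0.3934) = 1.1929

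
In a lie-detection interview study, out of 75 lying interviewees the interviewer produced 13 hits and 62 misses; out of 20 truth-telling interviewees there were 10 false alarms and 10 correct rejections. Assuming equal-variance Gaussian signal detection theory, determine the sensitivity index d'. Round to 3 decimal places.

H = 13/75 = 0.1733
FA = 10/20 = 0.5000
Φ⁻¹(0.1733) = -0.9412, Φ⁻¹(0.5000) = 0.0000
d' = z(H) − z(FA) = -0.9412 − 0.0000 = -0.9412

d' = -0.941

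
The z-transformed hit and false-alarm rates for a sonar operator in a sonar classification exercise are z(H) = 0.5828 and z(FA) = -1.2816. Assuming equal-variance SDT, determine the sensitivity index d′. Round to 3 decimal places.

d′ = 1.864

d' = z(H) − z(FA) = 0.5828 − (-1.2816) = 1.8644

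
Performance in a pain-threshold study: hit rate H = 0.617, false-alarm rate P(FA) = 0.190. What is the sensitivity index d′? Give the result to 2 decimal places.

d′ = 1.18

z(0.617) = 0.298, z(0.190) = -0.878
d' = z(H) − z(FA) = 0.298 − (-0.878) = 1.176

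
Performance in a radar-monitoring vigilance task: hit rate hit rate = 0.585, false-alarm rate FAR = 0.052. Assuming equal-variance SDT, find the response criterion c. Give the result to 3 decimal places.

z(H) = 0.2147
z(FA) = -1.6258
c = −½·[z(H) + z(FA)] = −0.5 × (0.2147 + (-1.6258)) = 0.70555

c = 0.706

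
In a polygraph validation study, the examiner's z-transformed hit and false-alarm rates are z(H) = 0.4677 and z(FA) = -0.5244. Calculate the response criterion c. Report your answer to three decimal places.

c = −½·[z(H) + z(FA)] = −½·(0.4677 + (-0.5244)) = 0.02835

c = 0.028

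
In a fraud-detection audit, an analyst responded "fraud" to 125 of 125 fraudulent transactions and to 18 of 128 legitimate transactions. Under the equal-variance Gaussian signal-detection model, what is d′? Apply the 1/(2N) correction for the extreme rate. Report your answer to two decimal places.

d′ = 3.73

The hit rate is 125/125 = 1, so apply the 1/(2N) correction: H → 1 − 1/(2·125) = 0.99600.
z(H) = z(0.99600) = 2.652
z(FA) = z(0.14062) = -1.078
d' = 2.652 − (-1.078) = 3.730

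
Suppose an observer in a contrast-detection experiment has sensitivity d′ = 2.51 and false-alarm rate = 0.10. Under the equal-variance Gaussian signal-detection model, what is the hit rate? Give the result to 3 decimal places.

z(false-alarm rate) = z(0.10) = -1.2816
z(H) = z(FA) + d' = -1.2816 + 2.51 = 1.2284
hit rate = Φ(1.2284) = 0.8904

hit rate = 0.890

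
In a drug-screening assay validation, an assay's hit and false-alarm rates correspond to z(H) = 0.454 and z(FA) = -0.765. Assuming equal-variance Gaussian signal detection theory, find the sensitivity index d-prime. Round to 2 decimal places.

d-prime = 1.22

d' = z(H) − z(FA) = 0.454 − (-0.765) = 1.219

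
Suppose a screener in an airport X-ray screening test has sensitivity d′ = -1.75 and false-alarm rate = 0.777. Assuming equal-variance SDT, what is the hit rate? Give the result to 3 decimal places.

hit rate = 0.162

z(false-alarm rate) = z(0.777) = 0.7621
z(H) = z(FA) + d' = 0.7621 + (-1.75) = -0.9879
hit rate = Φ(-0.9879) = 0.1616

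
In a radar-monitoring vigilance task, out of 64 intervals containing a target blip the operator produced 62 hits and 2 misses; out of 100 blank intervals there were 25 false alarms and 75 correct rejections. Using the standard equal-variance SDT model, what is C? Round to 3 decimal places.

H = 62/64 = 0.9688
FA = 25/100 = 0.2500
z(H) = 1.8634
z(FA) = -0.6745
c = −½·[z(H) + z(FA)] = −0.5 × (1.8634 + (-0.6745)) = -0.59445

C = -0.594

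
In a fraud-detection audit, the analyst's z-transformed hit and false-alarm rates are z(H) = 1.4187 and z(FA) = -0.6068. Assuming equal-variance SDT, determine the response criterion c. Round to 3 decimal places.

c = −½·[z(H) + z(FA)] = −½·(1.4187 + (-0.6068)) = -0.40595
c < 0: the analyst has a liberal response bias.

c = -0.406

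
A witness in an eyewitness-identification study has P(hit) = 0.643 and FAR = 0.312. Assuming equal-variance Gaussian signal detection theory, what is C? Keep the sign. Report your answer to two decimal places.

C = 0.06

Φ⁻¹(H) = Φ⁻¹(0.643) = 0.3665
Φ⁻¹(FA) = Φ⁻¹(0.312) = -0.4902
c = −½·[z(H) + z(FA)] = −0.5 × (0.3665 + (-0.4902)) = 0.06185
c > 0: the witness has a conservative response bias.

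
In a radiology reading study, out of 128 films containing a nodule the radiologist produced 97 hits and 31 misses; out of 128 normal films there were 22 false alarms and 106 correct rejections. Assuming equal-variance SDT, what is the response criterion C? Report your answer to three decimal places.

C = 0.124

H = 97/128 = 0.7578
FA = 22/128 = 0.1719
Φ⁻¹(H) = Φ⁻¹(0.7578) = 0.6992
Φ⁻¹(FA) = Φ⁻¹(0.1719) = -0.9467
c = −½·[z(H) + z(FA)] = −0.5 × (0.6992 + (-0.9467)) = 0.12375
c > 0: the radiologist has a conservative response bias.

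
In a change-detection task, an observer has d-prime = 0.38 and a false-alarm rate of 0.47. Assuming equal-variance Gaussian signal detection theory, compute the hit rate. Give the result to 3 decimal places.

z(false-alarm rate) = z(0.47) = -0.0753
z(H) = z(FA) + d' = -0.0753 + 0.38 = 0.3047
hit rate = Φ(0.3047) = 0.6197

hit rate = 0.620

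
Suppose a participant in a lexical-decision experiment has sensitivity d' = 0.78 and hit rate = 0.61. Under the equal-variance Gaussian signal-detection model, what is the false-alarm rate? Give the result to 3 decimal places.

z(hit rate) = z(0.61) = 0.2793
z(FA) = z(H) − d' = 0.2793 − 0.78 = -0.5007
false-alarm rate = Φ(-0.5007) = 0.3083

false-alarm rate = 0.308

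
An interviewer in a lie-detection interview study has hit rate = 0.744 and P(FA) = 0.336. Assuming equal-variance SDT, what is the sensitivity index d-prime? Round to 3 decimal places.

z(0.744) = 0.6557, z(0.336) = -0.4234
d' = z(H) − z(FA) = 0.6557 − (-0.4234) = 1.0791

d-prime = 1.079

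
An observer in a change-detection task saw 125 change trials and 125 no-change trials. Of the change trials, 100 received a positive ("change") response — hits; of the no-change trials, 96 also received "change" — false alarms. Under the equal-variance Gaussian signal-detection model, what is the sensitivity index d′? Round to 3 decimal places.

d′ = 0.109

H = 100/125 = 0.8000
FA = 96/125 = 0.7680
z(H) = z(0.8000) = 0.8416
z(FA) = z(0.7680) = 0.7323
d' = z(H) − z(FA) = 0.8416 − 0.7323 = 0.1093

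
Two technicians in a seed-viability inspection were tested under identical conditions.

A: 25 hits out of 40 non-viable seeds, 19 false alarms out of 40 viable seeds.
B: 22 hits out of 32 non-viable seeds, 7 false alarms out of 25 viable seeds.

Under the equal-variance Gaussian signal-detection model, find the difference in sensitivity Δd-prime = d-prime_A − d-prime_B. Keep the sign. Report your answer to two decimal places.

Δd-prime = -0.69

A: z(0.6250) = 0.319, z(0.4750) = -0.063, d' = 0.382
B: z(0.6875) = 0.489, z(0.2800) = -0.583, d' = 1.072
Δd' = d'_A − d'_B = 0.382 − 1.072 = -0.690
B has the higher sensitivity.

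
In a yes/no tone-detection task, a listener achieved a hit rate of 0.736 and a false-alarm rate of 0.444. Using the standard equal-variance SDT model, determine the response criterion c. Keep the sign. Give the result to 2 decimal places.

z(0.736) = 0.6311, z(0.444) = -0.1408
c = −½·[z(H) + z(FA)] = −0.5 × (0.6311 + (-0.1408)) = -0.24515
c < 0: the listener has a liberal response bias.

c = -0.25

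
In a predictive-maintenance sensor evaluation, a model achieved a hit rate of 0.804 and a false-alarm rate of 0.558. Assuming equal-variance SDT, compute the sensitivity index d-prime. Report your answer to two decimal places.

d-prime = 0.71

Φ⁻¹(H) = Φ⁻¹(0.804) = 0.856
Φ⁻¹(FA) = Φ⁻¹(0.558) = 0.146
d' = z(H) − z(FA) = 0.856 − 0.146 = 0.710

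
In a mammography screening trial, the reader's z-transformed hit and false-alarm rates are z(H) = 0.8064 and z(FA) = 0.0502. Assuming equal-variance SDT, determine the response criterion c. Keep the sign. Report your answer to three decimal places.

c = -0.428

c = −½·[z(H) + z(FA)] = −½·(0.8064 + 0.0502) = -0.4283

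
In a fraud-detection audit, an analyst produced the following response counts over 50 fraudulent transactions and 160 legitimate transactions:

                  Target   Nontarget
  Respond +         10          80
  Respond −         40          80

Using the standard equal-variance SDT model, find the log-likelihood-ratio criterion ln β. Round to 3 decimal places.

ln β = -0.354

H = 10/50 = 0.2000
FA = 80/160 = 0.5000
Φ⁻¹(0.2000) = -0.8416, Φ⁻¹(0.5000) = 0.0000
ln β = −½·[z(H)² − z(FA)²] = −0.5 × (0.7083 − 0.0000) = -0.35415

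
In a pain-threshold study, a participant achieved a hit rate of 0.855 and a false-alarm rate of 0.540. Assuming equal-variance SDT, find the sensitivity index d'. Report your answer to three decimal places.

d' = 0.958

Φ⁻¹(H) = Φ⁻¹(0.855) = 1.0581
Φ⁻¹(FA) = Φ⁻¹(0.540) = 0.1004
d' = z(H) − z(FA) = 1.0581 − 0.1004 = 0.9577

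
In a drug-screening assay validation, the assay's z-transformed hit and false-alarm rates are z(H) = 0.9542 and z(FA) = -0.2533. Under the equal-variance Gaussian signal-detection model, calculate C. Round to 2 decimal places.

c = −½·[z(H) + z(FA)] = −½·(0.9542 + (-0.2533)) = -0.35045

C = -0.35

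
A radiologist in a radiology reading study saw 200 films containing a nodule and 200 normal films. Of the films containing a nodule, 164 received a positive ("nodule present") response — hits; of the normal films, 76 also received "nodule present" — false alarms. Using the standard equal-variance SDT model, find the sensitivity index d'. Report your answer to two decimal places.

d' = 1.22

H = 164/200 = 0.8200
FA = 76/200 = 0.3800
Φ⁻¹(H) = Φ⁻¹(0.8200) = 0.915
Φ⁻¹(FA) = Φ⁻¹(0.3800) = -0.305
d' = z(H) − z(FA) = 0.915 − (-0.305) = 1.220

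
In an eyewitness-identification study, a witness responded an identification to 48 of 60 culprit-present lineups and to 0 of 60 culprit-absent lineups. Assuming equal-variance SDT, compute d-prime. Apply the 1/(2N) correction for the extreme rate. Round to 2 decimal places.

d-prime = 3.24

The false-alarm rate is 0/60 = 0, so apply the 1/(2N) correction: FA → 1/(2·60) = 0.00833.
z(H) = z(0.80000) = 0.842
z(FA) = z(0.00833) = -2.394
d' = 0.842 − (-2.394) = 3.236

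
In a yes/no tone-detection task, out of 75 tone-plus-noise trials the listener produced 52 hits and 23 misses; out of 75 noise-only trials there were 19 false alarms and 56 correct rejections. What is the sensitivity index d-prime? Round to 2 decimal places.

d-prime = 1.17

H = 52/75 = 0.6933
FA = 19/75 = 0.2533
Φ⁻¹(H) = Φ⁻¹(0.6933) = 0.505
Φ⁻¹(FA) = Φ⁻¹(0.2533) = -0.664
d' = z(H) − z(FA) = 0.505 − (-0.664) = 1.169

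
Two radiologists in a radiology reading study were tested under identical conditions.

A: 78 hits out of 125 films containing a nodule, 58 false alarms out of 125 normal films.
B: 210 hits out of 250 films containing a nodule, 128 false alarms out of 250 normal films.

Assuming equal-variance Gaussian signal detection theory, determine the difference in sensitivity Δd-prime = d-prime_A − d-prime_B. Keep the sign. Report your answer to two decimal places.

Δd-prime = -0.56

A: z(0.6240) = 0.316, z(0.4640) = -0.090, d' = 0.406
B: z(0.8400) = 0.994, z(0.5120) = 0.030, d' = 0.964
Δd' = d'_A − d'_B = 0.406 − 0.964 = -0.558
B has the higher sensitivity.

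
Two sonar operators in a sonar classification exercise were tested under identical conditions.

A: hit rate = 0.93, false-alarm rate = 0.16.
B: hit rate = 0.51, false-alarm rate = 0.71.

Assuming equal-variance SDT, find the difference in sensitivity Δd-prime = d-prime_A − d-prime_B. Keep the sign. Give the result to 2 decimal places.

Δd-prime = 3.00

A: z(0.93) = 1.476, z(0.16) = -0.994, d' = 2.470
B: z(0.51) = 0.025, z(0.71) = 0.553, d' = -0.528
Δd' = d'_A − d'_B = 2.470 − (-0.528) = 2.998
A has the higher sensitivity.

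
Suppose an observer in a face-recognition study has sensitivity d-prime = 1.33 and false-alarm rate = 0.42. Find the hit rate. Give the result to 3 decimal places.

hit rate = 0.870

z(false-alarm rate) = z(0.42) = -0.2019
z(H) = z(FA) + d' = -0.2019 + 1.33 = 1.1281
hit rate = Φ(1.1281) = 0.8704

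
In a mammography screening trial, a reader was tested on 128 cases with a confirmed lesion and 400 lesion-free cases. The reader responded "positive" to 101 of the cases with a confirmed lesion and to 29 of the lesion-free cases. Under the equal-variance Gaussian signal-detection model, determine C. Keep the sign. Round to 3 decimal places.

H = 101/128 = 0.7891
FA = 29/400 = 0.0725
z(0.7891) = 0.8033, z(0.0725) = -1.4574
c = −½·[z(H) + z(FA)] = −0.5 × (0.8033 + (-1.4574)) = 0.32705

C = 0.327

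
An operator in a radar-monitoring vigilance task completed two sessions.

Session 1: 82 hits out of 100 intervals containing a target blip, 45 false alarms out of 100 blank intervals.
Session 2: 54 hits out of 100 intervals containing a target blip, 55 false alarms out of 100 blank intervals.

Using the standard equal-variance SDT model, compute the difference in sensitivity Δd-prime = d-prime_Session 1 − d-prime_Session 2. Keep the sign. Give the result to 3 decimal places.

Session 1: z(0.8200) = 0.9154, z(0.4500) = -0.1257, d' = 1.0411
Session 2: z(0.5400) = 0.1004, z(0.5500) = 0.1257, d' = -0.0253
Δd' = d'_Session 1 − d'_Session 2 = 1.0411 − (-0.0253) = 1.0664
Session 1 has the higher sensitivity.

Δd-prime = 1.066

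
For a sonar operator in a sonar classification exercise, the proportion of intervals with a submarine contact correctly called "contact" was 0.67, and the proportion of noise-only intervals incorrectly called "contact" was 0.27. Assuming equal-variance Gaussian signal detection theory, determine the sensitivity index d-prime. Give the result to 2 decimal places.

d-prime = 1.05

z(0.67) = 0.4399, z(0.27) = -0.6128
d' = z(H) − z(FA) = 0.4399 − (-0.6128) = 1.0527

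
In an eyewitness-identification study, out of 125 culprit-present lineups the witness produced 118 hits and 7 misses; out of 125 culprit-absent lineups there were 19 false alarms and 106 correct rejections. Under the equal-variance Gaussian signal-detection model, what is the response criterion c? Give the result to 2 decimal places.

H = 118/125 = 0.9440
FA = 19/125 = 0.1520
z(H) = 1.589
z(FA) = -1.028
c = −½·[z(H) + z(FA)] = −0.5 × (1.589 + (-1.028)) = -0.2805

c = -0.28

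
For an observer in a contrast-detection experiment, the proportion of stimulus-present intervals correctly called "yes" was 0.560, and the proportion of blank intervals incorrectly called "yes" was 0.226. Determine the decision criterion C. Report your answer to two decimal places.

z(0.560) = 0.151, z(0.226) = -0.752
c = −½·[z(H) + z(FA)] = −0.5 × (0.151 + (-0.752)) = 0.3005
c > 0: the observer has a conservative response bias.

C = 0.30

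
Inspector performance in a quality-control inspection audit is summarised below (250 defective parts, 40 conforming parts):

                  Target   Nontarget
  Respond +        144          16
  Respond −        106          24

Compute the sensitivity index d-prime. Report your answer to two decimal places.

d-prime = 0.45

H = 144/250 = 0.5760
FA = 16/40 = 0.4000
z(0.5760) = 0.1917, z(0.4000) = -0.2533
d' = z(H) − z(FA) = 0.1917 − (-0.2533) = 0.4450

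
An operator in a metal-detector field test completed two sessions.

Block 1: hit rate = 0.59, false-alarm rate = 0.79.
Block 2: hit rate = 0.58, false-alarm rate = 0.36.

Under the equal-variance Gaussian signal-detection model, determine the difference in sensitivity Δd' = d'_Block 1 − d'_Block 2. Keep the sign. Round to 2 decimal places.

Block 1: z(0.59) = 0.228, z(0.79) = 0.806, d' = -0.578
Block 2: z(0.58) = 0.202, z(0.36) = -0.358, d' = 0.560
Δd' = d'_Block 1 − d'_Block 2 = -0.578 − 0.560 = -1.138
Block 2 has the higher sensitivity.

Δd' = -1.14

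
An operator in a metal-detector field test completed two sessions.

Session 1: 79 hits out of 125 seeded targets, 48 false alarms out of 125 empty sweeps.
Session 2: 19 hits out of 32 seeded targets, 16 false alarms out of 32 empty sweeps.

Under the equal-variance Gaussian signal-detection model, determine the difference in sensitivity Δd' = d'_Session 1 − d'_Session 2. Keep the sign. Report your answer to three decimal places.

Δd' = 0.395

Session 1: z(0.6320) = 0.3372, z(0.3840) = -0.2950, d' = 0.6322
Session 2: z(0.5938) = 0.2373, z(0.5000) = 0.0000, d' = 0.2373
Δd' = d'_Session 1 − d'_Session 2 = 0.6322 − 0.2373 = 0.3949
Session 1 has the higher sensitivity.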